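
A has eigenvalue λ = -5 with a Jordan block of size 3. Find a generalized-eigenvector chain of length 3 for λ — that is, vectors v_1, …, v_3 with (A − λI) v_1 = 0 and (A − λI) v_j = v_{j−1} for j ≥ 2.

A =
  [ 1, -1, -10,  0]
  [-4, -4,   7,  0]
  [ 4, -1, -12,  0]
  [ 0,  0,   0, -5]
A Jordan chain for λ = -5 of length 3:
v_1 = (3, -2, 2, 0)ᵀ
v_2 = (-1, 1, -1, 0)ᵀ
v_3 = (0, 1, 0, 0)ᵀ

Let N = A − (-5)·I. We want v_3 with N^3 v_3 = 0 but N^2 v_3 ≠ 0; then v_{j-1} := N · v_j for j = 3, …, 2.

Pick v_3 = (0, 1, 0, 0)ᵀ.
Then v_2 = N · v_3 = (-1, 1, -1, 0)ᵀ.
Then v_1 = N · v_2 = (3, -2, 2, 0)ᵀ.

Sanity check: (A − (-5)·I) v_1 = (0, 0, 0, 0)ᵀ = 0. ✓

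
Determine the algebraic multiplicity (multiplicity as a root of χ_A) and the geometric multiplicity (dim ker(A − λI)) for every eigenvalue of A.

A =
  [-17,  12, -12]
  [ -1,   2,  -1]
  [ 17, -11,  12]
λ = -5: alg = 1, geom = 1; λ = 1: alg = 2, geom = 1

Step 1 — factor the characteristic polynomial to read off the algebraic multiplicities:
  χ_A(x) = (x - 1)^2*(x + 5)

Step 2 — compute geometric multiplicities via the rank-nullity identity g(λ) = n − rank(A − λI):
  rank(A − (-5)·I) = 2, so dim ker(A − (-5)·I) = n − 2 = 1
  rank(A − (1)·I) = 2, so dim ker(A − (1)·I) = n − 2 = 1

Summary:
  λ = -5: algebraic multiplicity = 1, geometric multiplicity = 1
  λ = 1: algebraic multiplicity = 2, geometric multiplicity = 1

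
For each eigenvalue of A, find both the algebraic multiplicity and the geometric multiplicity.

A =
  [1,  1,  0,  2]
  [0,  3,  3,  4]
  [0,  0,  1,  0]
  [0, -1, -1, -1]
λ = 1: alg = 4, geom = 2

Step 1 — factor the characteristic polynomial to read off the algebraic multiplicities:
  χ_A(x) = (x - 1)^4

Step 2 — compute geometric multiplicities via the rank-nullity identity g(λ) = n − rank(A − λI):
  rank(A − (1)·I) = 2, so dim ker(A − (1)·I) = n − 2 = 2

Summary:
  λ = 1: algebraic multiplicity = 4, geometric multiplicity = 2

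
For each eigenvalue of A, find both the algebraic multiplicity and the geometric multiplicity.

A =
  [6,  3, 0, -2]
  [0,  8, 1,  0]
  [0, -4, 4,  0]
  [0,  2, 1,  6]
λ = 6: alg = 4, geom = 2

Step 1 — factor the characteristic polynomial to read off the algebraic multiplicities:
  χ_A(x) = (x - 6)^4

Step 2 — compute geometric multiplicities via the rank-nullity identity g(λ) = n − rank(A − λI):
  rank(A − (6)·I) = 2, so dim ker(A − (6)·I) = n − 2 = 2

Summary:
  λ = 6: algebraic multiplicity = 4, geometric multiplicity = 2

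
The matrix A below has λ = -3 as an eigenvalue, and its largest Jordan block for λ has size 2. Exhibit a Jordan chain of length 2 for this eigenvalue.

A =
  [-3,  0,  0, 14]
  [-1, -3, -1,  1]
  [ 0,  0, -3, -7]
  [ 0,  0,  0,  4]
A Jordan chain for λ = -3 of length 2:
v_1 = (0, -1, 0, 0)ᵀ
v_2 = (1, 0, 0, 0)ᵀ

Let N = A − (-3)·I. We want v_2 with N^2 v_2 = 0 but N^1 v_2 ≠ 0; then v_{j-1} := N · v_j for j = 2, …, 2.

Pick v_2 = (1, 0, 0, 0)ᵀ.
Then v_1 = N · v_2 = (0, -1, 0, 0)ᵀ.

Sanity check: (A − (-3)·I) v_1 = (0, 0, 0, 0)ᵀ = 0. ✓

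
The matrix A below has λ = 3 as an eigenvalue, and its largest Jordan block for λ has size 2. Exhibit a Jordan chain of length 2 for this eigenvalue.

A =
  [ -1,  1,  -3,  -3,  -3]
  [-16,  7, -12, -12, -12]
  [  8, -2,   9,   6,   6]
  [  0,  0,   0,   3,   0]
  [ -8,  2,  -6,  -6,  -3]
A Jordan chain for λ = 3 of length 2:
v_1 = (-4, -16, 8, 0, -8)ᵀ
v_2 = (1, 0, 0, 0, 0)ᵀ

Let N = A − (3)·I. We want v_2 with N^2 v_2 = 0 but N^1 v_2 ≠ 0; then v_{j-1} := N · v_j for j = 2, …, 2.

Pick v_2 = (1, 0, 0, 0, 0)ᵀ.
Then v_1 = N · v_2 = (-4, -16, 8, 0, -8)ᵀ.

Sanity check: (A − (3)·I) v_1 = (0, 0, 0, 0, 0)ᵀ = 0. ✓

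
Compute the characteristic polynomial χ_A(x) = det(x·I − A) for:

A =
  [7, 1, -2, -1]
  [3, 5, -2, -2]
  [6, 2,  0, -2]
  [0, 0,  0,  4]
x^4 - 16*x^3 + 96*x^2 - 256*x + 256

Expanding det(x·I − A) (e.g. by cofactor expansion or by noting that A is similar to its Jordan form J, which has the same characteristic polynomial as A) gives
  χ_A(x) = x^4 - 16*x^3 + 96*x^2 - 256*x + 256
which factors as (x - 4)^4. The eigenvalues (with algebraic multiplicities) are λ = 4 with multiplicity 4.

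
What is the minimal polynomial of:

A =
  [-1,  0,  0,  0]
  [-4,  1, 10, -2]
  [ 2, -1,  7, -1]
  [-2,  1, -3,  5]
x^4 - 12*x^3 + 43*x^2 - 24*x - 80

The characteristic polynomial is χ_A(x) = (x - 5)*(x - 4)^2*(x + 1), so the eigenvalues are known. The minimal polynomial is
  m_A(x) = Π_λ (x − λ)^{k_λ}
where k_λ is the size of the *largest* Jordan block for λ (equivalently, the smallest k with (A − λI)^k v = 0 for every generalised eigenvector v of λ).

  λ = -1: largest Jordan block has size 1, contributing (x + 1)
  λ = 4: largest Jordan block has size 2, contributing (x − 4)^2
  λ = 5: largest Jordan block has size 1, contributing (x − 5)

So m_A(x) = (x - 5)*(x - 4)^2*(x + 1) = x^4 - 12*x^3 + 43*x^2 - 24*x - 80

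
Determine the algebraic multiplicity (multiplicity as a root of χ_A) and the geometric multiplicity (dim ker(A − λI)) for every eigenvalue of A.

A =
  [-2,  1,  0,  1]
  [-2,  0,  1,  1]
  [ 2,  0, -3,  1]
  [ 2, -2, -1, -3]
λ = -2: alg = 4, geom = 2

Step 1 — factor the characteristic polynomial to read off the algebraic multiplicities:
  χ_A(x) = (x + 2)^4

Step 2 — compute geometric multiplicities via the rank-nullity identity g(λ) = n − rank(A − λI):
  rank(A − (-2)·I) = 2, so dim ker(A − (-2)·I) = n − 2 = 2

Summary:
  λ = -2: algebraic multiplicity = 4, geometric multiplicity = 2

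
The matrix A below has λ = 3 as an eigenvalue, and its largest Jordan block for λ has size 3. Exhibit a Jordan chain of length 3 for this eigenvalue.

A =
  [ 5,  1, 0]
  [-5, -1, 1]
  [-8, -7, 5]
A Jordan chain for λ = 3 of length 3:
v_1 = (-1, 2, 3)ᵀ
v_2 = (2, -5, -8)ᵀ
v_3 = (1, 0, 0)ᵀ

Let N = A − (3)·I. We want v_3 with N^3 v_3 = 0 but N^2 v_3 ≠ 0; then v_{j-1} := N · v_j for j = 3, …, 2.

Pick v_3 = (1, 0, 0)ᵀ.
Then v_2 = N · v_3 = (2, -5, -8)ᵀ.
Then v_1 = N · v_2 = (-1, 2, 3)ᵀ.

Sanity check: (A − (3)·I) v_1 = (0, 0, 0)ᵀ = 0. ✓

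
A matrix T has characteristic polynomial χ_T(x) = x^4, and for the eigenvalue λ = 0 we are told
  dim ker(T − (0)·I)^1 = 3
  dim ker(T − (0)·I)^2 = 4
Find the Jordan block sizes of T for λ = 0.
Block sizes for λ = 0: [2, 1, 1]

From the dimensions of kernels of powers, the number of Jordan blocks of size at least j is d_j − d_{j−1} where d_j = dim ker(N^j) (with d_0 = 0). Computing the differences gives [3, 1].
The number of blocks of size exactly k is (#blocks of size ≥ k) − (#blocks of size ≥ k + 1), so the partition is: 2 block(s) of size 1, 1 block(s) of size 2.
In nonincreasing order the block sizes are [2, 1, 1].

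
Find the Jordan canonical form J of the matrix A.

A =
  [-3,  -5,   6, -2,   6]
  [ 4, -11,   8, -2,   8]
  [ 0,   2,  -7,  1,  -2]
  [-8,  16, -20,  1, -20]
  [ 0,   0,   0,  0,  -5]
J_2(-5) ⊕ J_2(-5) ⊕ J_1(-5)

The characteristic polynomial is
  det(x·I − A) = x^5 + 25*x^4 + 250*x^3 + 1250*x^2 + 3125*x + 3125 = (x + 5)^5

Eigenvalues and multiplicities (the geometric multiplicity of λ is n − rank(A − λI), which equals the number of Jordan blocks for λ):
  λ = -5: algebraic multiplicity = 5, geometric multiplicity = 3

Determining the block sizes for each eigenvalue:
  λ = -5: with am = 5 and gm = 3, the partition is not yet determined (e.g. several partitions of 5 into 3 parts exist). Let N = A − (-5)·I. Computing rank(N^1) = 2, rank(N^2) = 0; the number of blocks of size ≥ j is rank(N^{j−1}) − rank(N^j), giving [3, 2]. So we have 2 block(s) of size 2, 1 block(s) of size 1 → block sizes [2, 2, 1]

Assembling the blocks gives a Jordan form
J =
  [-5,  1,  0,  0,  0]
  [ 0, -5,  0,  0,  0]
  [ 0,  0, -5,  1,  0]
  [ 0,  0,  0, -5,  0]
  [ 0,  0,  0,  0, -5]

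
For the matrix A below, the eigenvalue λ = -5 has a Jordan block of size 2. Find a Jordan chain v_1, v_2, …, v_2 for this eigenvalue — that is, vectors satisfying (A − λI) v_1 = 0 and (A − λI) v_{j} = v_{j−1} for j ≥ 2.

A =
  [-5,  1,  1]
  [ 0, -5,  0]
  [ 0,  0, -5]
A Jordan chain for λ = -5 of length 2:
v_1 = (1, 0, 0)ᵀ
v_2 = (0, 1, 0)ᵀ

Let N = A − (-5)·I. We want v_2 with N^2 v_2 = 0 but N^1 v_2 ≠ 0; then v_{j-1} := N · v_j for j = 2, …, 2.

Pick v_2 = (0, 1, 0)ᵀ.
Then v_1 = N · v_2 = (1, 0, 0)ᵀ.

Sanity check: (A − (-5)·I) v_1 = (0, 0, 0)ᵀ = 0. ✓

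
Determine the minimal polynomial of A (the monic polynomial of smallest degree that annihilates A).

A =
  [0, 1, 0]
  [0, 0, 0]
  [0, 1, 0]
x^2

The characteristic polynomial is χ_A(x) = x^3, so the eigenvalues are known. The minimal polynomial is
  m_A(x) = Π_λ (x − λ)^{k_λ}
where k_λ is the size of the *largest* Jordan block for λ (equivalently, the smallest k with (A − λI)^k v = 0 for every generalised eigenvector v of λ).

  λ = 0: largest Jordan block has size 2, contributing (x − 0)^2

So m_A(x) = x^2 = x^2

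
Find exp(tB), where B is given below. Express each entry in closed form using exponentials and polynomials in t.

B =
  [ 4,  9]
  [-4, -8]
e^{tB} =
  [6*t*exp(-2*t) + exp(-2*t), 9*t*exp(-2*t)]
  [-4*t*exp(-2*t), -6*t*exp(-2*t) + exp(-2*t)]

Strategy: write B = P · J · P⁻¹ where J is a Jordan canonical form, so e^{tB} = P · e^{tJ} · P⁻¹, and e^{tJ} can be computed block-by-block.

B has Jordan form
J =
  [-2,  1]
  [ 0, -2]
(up to reordering of blocks).

Per-block formulas:
  For a 2×2 Jordan block J_2(-2): exp(t · J_2(-2)) = e^(-2t)·(I + t·N), where N is the 2×2 nilpotent shift.

After assembling e^{tJ} and conjugating by P, we get:

e^{tB} =
  [6*t*exp(-2*t) + exp(-2*t), 9*t*exp(-2*t)]
  [-4*t*exp(-2*t), -6*t*exp(-2*t) + exp(-2*t)]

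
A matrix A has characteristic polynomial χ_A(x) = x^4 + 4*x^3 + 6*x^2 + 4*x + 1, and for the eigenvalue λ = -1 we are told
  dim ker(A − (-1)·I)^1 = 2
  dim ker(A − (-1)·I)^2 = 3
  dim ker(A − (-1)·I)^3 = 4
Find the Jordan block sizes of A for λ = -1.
Block sizes for λ = -1: [3, 1]

From the dimensions of kernels of powers, the number of Jordan blocks of size at least j is d_j − d_{j−1} where d_j = dim ker(N^j) (with d_0 = 0). Computing the differences gives [2, 1, 1].
The number of blocks of size exactly k is (#blocks of size ≥ k) − (#blocks of size ≥ k + 1), so the partition is: 1 block(s) of size 1, 1 block(s) of size 3.
In nonincreasing order the block sizes are [3, 1].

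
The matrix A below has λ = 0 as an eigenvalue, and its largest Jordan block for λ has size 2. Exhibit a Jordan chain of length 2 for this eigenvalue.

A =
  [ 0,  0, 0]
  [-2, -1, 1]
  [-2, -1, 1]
A Jordan chain for λ = 0 of length 2:
v_1 = (0, -2, -2)ᵀ
v_2 = (1, 0, 0)ᵀ

Let N = A − (0)·I. We want v_2 with N^2 v_2 = 0 but N^1 v_2 ≠ 0; then v_{j-1} := N · v_j for j = 2, …, 2.

Pick v_2 = (1, 0, 0)ᵀ.
Then v_1 = N · v_2 = (0, -2, -2)ᵀ.

Sanity check: (A − (0)·I) v_1 = (0, 0, 0)ᵀ = 0. ✓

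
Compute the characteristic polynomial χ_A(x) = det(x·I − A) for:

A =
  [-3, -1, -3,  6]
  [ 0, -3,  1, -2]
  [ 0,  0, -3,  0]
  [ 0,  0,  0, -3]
x^4 + 12*x^3 + 54*x^2 + 108*x + 81

Expanding det(x·I − A) (e.g. by cofactor expansion or by noting that A is similar to its Jordan form J, which has the same characteristic polynomial as A) gives
  χ_A(x) = x^4 + 12*x^3 + 54*x^2 + 108*x + 81
which factors as (x + 3)^4. The eigenvalues (with algebraic multiplicities) are λ = -3 with multiplicity 4.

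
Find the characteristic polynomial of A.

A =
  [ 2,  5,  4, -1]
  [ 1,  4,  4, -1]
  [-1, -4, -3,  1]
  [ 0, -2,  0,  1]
x^4 - 4*x^3 + 6*x^2 - 4*x + 1

Expanding det(x·I − A) (e.g. by cofactor expansion or by noting that A is similar to its Jordan form J, which has the same characteristic polynomial as A) gives
  χ_A(x) = x^4 - 4*x^3 + 6*x^2 - 4*x + 1
which factors as (x - 1)^4. The eigenvalues (with algebraic multiplicities) are λ = 1 with multiplicity 4.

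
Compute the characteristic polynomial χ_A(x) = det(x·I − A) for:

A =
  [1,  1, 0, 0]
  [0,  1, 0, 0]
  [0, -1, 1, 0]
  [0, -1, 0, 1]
x^4 - 4*x^3 + 6*x^2 - 4*x + 1

Expanding det(x·I − A) (e.g. by cofactor expansion or by noting that A is similar to its Jordan form J, which has the same characteristic polynomial as A) gives
  χ_A(x) = x^4 - 4*x^3 + 6*x^2 - 4*x + 1
which factors as (x - 1)^4. The eigenvalues (with algebraic multiplicities) are λ = 1 with multiplicity 4.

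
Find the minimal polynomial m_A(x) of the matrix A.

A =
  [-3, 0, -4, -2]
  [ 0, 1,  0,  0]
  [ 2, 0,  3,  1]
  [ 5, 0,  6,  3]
x^3 - 3*x^2 + 3*x - 1

The characteristic polynomial is χ_A(x) = (x - 1)^4, so the eigenvalues are known. The minimal polynomial is
  m_A(x) = Π_λ (x − λ)^{k_λ}
where k_λ is the size of the *largest* Jordan block for λ (equivalently, the smallest k with (A − λI)^k v = 0 for every generalised eigenvector v of λ).

  λ = 1: largest Jordan block has size 3, contributing (x − 1)^3

So m_A(x) = (x - 1)^3 = x^3 - 3*x^2 + 3*x - 1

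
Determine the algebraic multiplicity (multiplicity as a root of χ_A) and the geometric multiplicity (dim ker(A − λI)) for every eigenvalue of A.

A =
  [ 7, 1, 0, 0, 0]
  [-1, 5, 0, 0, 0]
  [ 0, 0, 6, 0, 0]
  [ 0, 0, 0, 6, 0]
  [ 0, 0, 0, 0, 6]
λ = 6: alg = 5, geom = 4

Step 1 — factor the characteristic polynomial to read off the algebraic multiplicities:
  χ_A(x) = (x - 6)^5

Step 2 — compute geometric multiplicities via the rank-nullity identity g(λ) = n − rank(A − λI):
  rank(A − (6)·I) = 1, so dim ker(A − (6)·I) = n − 1 = 4

Summary:
  λ = 6: algebraic multiplicity = 5, geometric multiplicity = 4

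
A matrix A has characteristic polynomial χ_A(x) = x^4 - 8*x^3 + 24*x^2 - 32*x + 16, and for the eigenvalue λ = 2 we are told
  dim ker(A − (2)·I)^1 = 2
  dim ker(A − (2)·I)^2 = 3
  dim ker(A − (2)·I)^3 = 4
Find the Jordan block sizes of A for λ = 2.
Block sizes for λ = 2: [3, 1]

From the dimensions of kernels of powers, the number of Jordan blocks of size at least j is d_j − d_{j−1} where d_j = dim ker(N^j) (with d_0 = 0). Computing the differences gives [2, 1, 1].
The number of blocks of size exactly k is (#blocks of size ≥ k) − (#blocks of size ≥ k + 1), so the partition is: 1 block(s) of size 1, 1 block(s) of size 3.
In nonincreasing order the block sizes are [3, 1].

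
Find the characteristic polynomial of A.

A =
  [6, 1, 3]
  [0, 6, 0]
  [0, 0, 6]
x^3 - 18*x^2 + 108*x - 216

Expanding det(x·I − A) (e.g. by cofactor expansion or by noting that A is similar to its Jordan form J, which has the same characteristic polynomial as A) gives
  χ_A(x) = x^3 - 18*x^2 + 108*x - 216
which factors as (x - 6)^3. The eigenvalues (with algebraic multiplicities) are λ = 6 with multiplicity 3.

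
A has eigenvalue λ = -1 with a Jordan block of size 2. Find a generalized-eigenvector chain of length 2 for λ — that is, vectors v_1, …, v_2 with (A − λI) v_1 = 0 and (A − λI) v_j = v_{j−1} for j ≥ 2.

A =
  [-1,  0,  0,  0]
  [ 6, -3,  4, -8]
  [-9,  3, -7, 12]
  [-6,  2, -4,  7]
A Jordan chain for λ = -1 of length 2:
v_1 = (0, 6, -9, -6)ᵀ
v_2 = (1, 0, 0, 0)ᵀ

Let N = A − (-1)·I. We want v_2 with N^2 v_2 = 0 but N^1 v_2 ≠ 0; then v_{j-1} := N · v_j for j = 2, …, 2.

Pick v_2 = (1, 0, 0, 0)ᵀ.
Then v_1 = N · v_2 = (0, 6, -9, -6)ᵀ.

Sanity check: (A − (-1)·I) v_1 = (0, 0, 0, 0)ᵀ = 0. ✓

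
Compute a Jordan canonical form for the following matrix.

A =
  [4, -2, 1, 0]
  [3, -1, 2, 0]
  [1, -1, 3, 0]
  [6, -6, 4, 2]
J_3(2) ⊕ J_1(2)

The characteristic polynomial is
  det(x·I − A) = x^4 - 8*x^3 + 24*x^2 - 32*x + 16 = (x - 2)^4

Eigenvalues and multiplicities (the geometric multiplicity of λ is n − rank(A − λI), which equals the number of Jordan blocks for λ):
  λ = 2: algebraic multiplicity = 4, geometric multiplicity = 2

Determining the block sizes for each eigenvalue:
  λ = 2: with am = 4 and gm = 2, the partition is not yet determined (e.g. several partitions of 4 into 2 parts exist). Let N = A − (2)·I. Computing rank(N^1) = 2, rank(N^2) = 1, rank(N^3) = 0; the number of blocks of size ≥ j is rank(N^{j−1}) − rank(N^j), giving [2, 1, 1]. So we have 1 block(s) of size 3, 1 block(s) of size 1 → block sizes [3, 1]

Assembling the blocks gives a Jordan form
J =
  [2, 1, 0, 0]
  [0, 2, 1, 0]
  [0, 0, 2, 0]
  [0, 0, 0, 2]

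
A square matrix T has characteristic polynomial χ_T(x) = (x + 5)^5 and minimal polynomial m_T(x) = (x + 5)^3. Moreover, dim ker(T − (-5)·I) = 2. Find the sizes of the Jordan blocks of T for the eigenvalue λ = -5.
Block sizes for λ = -5: [3, 2]

Step 1 — from the characteristic polynomial, algebraic multiplicity of λ = -5 is 5. From dim ker(T − (-5)·I) = 2, there are exactly 2 Jordan blocks for λ = -5.
Step 2 — from the minimal polynomial, the factor (x + 5)^3 tells us the largest block for λ = -5 has size 3.
Step 3 — with total size 5, 2 blocks, and largest block 3, the block sizes (in nonincreasing order) are [3, 2].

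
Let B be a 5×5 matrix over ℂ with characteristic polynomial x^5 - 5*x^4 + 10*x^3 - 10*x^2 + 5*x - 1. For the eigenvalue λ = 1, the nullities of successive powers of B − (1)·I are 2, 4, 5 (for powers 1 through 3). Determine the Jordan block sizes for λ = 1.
Block sizes for λ = 1: [3, 2]

From the dimensions of kernels of powers, the number of Jordan blocks of size at least j is d_j − d_{j−1} where d_j = dim ker(N^j) (with d_0 = 0). Computing the differences gives [2, 2, 1].
The number of blocks of size exactly k is (#blocks of size ≥ k) − (#blocks of size ≥ k + 1), so the partition is: 1 block(s) of size 2, 1 block(s) of size 3.
In nonincreasing order the block sizes are [3, 2].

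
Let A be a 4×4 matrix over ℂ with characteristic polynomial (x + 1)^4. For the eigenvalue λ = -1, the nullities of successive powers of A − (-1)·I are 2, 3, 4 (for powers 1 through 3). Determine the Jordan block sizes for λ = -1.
Block sizes for λ = -1: [3, 1]

From the dimensions of kernels of powers, the number of Jordan blocks of size at least j is d_j − d_{j−1} where d_j = dim ker(N^j) (with d_0 = 0). Computing the differences gives [2, 1, 1].
The number of blocks of size exactly k is (#blocks of size ≥ k) − (#blocks of size ≥ k + 1), so the partition is: 1 block(s) of size 1, 1 block(s) of size 3.
In nonincreasing order the block sizes are [3, 1].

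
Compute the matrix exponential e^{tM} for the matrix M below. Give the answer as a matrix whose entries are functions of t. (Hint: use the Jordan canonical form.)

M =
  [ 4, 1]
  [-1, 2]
e^{tM} =
  [t*exp(3*t) + exp(3*t), t*exp(3*t)]
  [-t*exp(3*t), -t*exp(3*t) + exp(3*t)]

Strategy: write M = P · J · P⁻¹ where J is a Jordan canonical form, so e^{tM} = P · e^{tJ} · P⁻¹, and e^{tJ} can be computed block-by-block.

M has Jordan form
J =
  [3, 1]
  [0, 3]
(up to reordering of blocks).

Per-block formulas:
  For a 2×2 Jordan block J_2(3): exp(t · J_2(3)) = e^(3t)·(I + t·N), where N is the 2×2 nilpotent shift.

After assembling e^{tJ} and conjugating by P, we get:

e^{tM} =
  [t*exp(3*t) + exp(3*t), t*exp(3*t)]
  [-t*exp(3*t), -t*exp(3*t) + exp(3*t)]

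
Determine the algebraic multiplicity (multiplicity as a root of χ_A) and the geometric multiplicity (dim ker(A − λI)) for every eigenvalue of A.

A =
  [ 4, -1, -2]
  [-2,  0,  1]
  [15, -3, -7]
λ = -1: alg = 3, geom = 1

Step 1 — factor the characteristic polynomial to read off the algebraic multiplicities:
  χ_A(x) = (x + 1)^3

Step 2 — compute geometric multiplicities via the rank-nullity identity g(λ) = n − rank(A − λI):
  rank(A − (-1)·I) = 2, so dim ker(A − (-1)·I) = n − 2 = 1

Summary:
  λ = -1: algebraic multiplicity = 3, geometric multiplicity = 1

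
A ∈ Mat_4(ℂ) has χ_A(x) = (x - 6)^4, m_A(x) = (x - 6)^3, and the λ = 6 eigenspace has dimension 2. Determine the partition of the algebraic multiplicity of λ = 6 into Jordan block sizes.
Block sizes for λ = 6: [3, 1]

Step 1 — from the characteristic polynomial, algebraic multiplicity of λ = 6 is 4. From dim ker(A − (6)·I) = 2, there are exactly 2 Jordan blocks for λ = 6.
Step 2 — from the minimal polynomial, the factor (x − 6)^3 tells us the largest block for λ = 6 has size 3.
Step 3 — with total size 4, 2 blocks, and largest block 3, the block sizes (in nonincreasing order) are [3, 1].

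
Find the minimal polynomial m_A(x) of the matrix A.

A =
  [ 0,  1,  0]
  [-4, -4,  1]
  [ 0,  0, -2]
x^3 + 6*x^2 + 12*x + 8

The characteristic polynomial is χ_A(x) = (x + 2)^3, so the eigenvalues are known. The minimal polynomial is
  m_A(x) = Π_λ (x − λ)^{k_λ}
where k_λ is the size of the *largest* Jordan block for λ (equivalently, the smallest k with (A − λI)^k v = 0 for every generalised eigenvector v of λ).

  λ = -2: largest Jordan block has size 3, contributing (x + 2)^3

So m_A(x) = (x + 2)^3 = x^3 + 6*x^2 + 12*x + 8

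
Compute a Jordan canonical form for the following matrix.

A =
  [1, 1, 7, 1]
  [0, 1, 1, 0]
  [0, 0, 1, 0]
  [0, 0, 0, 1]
J_3(1) ⊕ J_1(1)

The characteristic polynomial is
  det(x·I − A) = x^4 - 4*x^3 + 6*x^2 - 4*x + 1 = (x - 1)^4

Eigenvalues and multiplicities (the geometric multiplicity of λ is n − rank(A − λI), which equals the number of Jordan blocks for λ):
  λ = 1: algebraic multiplicity = 4, geometric multiplicity = 2

Determining the block sizes for each eigenvalue:
  λ = 1: with am = 4 and gm = 2, the partition is not yet determined (e.g. several partitions of 4 into 2 parts exist). Let N = A − (1)·I. Computing rank(N^1) = 2, rank(N^2) = 1, rank(N^3) = 0; the number of blocks of size ≥ j is rank(N^{j−1}) − rank(N^j), giving [2, 1, 1]. So we have 1 block(s) of size 3, 1 block(s) of size 1 → block sizes [3, 1]

Assembling the blocks gives a Jordan form
J =
  [1, 1, 0, 0]
  [0, 1, 1, 0]
  [0, 0, 1, 0]
  [0, 0, 0, 1]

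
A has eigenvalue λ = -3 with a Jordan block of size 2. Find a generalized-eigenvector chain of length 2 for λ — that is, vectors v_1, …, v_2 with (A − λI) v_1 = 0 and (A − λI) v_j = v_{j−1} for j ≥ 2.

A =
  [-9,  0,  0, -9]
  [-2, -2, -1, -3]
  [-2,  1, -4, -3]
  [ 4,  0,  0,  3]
A Jordan chain for λ = -3 of length 2:
v_1 = (-6, -2, -2, 4)ᵀ
v_2 = (1, 0, 0, 0)ᵀ

Let N = A − (-3)·I. We want v_2 with N^2 v_2 = 0 but N^1 v_2 ≠ 0; then v_{j-1} := N · v_j for j = 2, …, 2.

Pick v_2 = (1, 0, 0, 0)ᵀ.
Then v_1 = N · v_2 = (-6, -2, -2, 4)ᵀ.

Sanity check: (A − (-3)·I) v_1 = (0, 0, 0, 0)ᵀ = 0. ✓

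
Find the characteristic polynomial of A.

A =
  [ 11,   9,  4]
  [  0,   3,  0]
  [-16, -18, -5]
x^3 - 9*x^2 + 27*x - 27

Expanding det(x·I − A) (e.g. by cofactor expansion or by noting that A is similar to its Jordan form J, which has the same characteristic polynomial as A) gives
  χ_A(x) = x^3 - 9*x^2 + 27*x - 27
which factors as (x - 3)^3. The eigenvalues (with algebraic multiplicities) are λ = 3 with multiplicity 3.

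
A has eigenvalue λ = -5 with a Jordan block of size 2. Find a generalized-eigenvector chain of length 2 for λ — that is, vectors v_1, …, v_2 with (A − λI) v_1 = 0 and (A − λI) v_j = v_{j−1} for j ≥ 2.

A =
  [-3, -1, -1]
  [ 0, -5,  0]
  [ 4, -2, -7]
A Jordan chain for λ = -5 of length 2:
v_1 = (2, 0, 4)ᵀ
v_2 = (1, 0, 0)ᵀ

Let N = A − (-5)·I. We want v_2 with N^2 v_2 = 0 but N^1 v_2 ≠ 0; then v_{j-1} := N · v_j for j = 2, …, 2.

Pick v_2 = (1, 0, 0)ᵀ.
Then v_1 = N · v_2 = (2, 0, 4)ᵀ.

Sanity check: (A − (-5)·I) v_1 = (0, 0, 0)ᵀ = 0. ✓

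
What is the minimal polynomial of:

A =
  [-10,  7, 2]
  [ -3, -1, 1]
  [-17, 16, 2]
x^3 + 9*x^2 + 27*x + 27

The characteristic polynomial is χ_A(x) = (x + 3)^3, so the eigenvalues are known. The minimal polynomial is
  m_A(x) = Π_λ (x − λ)^{k_λ}
where k_λ is the size of the *largest* Jordan block for λ (equivalently, the smallest k with (A − λI)^k v = 0 for every generalised eigenvector v of λ).

  λ = -3: largest Jordan block has size 3, contributing (x + 3)^3

So m_A(x) = (x + 3)^3 = x^3 + 9*x^2 + 27*x + 27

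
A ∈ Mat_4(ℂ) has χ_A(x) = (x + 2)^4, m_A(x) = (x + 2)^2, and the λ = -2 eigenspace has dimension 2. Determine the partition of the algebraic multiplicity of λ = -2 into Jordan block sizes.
Block sizes for λ = -2: [2, 2]

Step 1 — from the characteristic polynomial, algebraic multiplicity of λ = -2 is 4. From dim ker(A − (-2)·I) = 2, there are exactly 2 Jordan blocks for λ = -2.
Step 2 — from the minimal polynomial, the factor (x + 2)^2 tells us the largest block for λ = -2 has size 2.
Step 3 — with total size 4, 2 blocks, and largest block 2, the block sizes (in nonincreasing order) are [2, 2].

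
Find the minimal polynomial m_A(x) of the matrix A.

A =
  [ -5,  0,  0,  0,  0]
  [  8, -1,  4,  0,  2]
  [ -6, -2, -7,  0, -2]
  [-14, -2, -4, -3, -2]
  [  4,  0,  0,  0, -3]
x^2 + 8*x + 15

The characteristic polynomial is χ_A(x) = (x + 3)^3*(x + 5)^2, so the eigenvalues are known. The minimal polynomial is
  m_A(x) = Π_λ (x − λ)^{k_λ}
where k_λ is the size of the *largest* Jordan block for λ (equivalently, the smallest k with (A − λI)^k v = 0 for every generalised eigenvector v of λ).

  λ = -5: largest Jordan block has size 1, contributing (x + 5)
  λ = -3: largest Jordan block has size 1, contributing (x + 3)

So m_A(x) = (x + 3)*(x + 5) = x^2 + 8*x + 15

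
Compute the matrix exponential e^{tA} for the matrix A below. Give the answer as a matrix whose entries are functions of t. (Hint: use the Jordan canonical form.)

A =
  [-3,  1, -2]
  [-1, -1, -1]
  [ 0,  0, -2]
e^{tA} =
  [-t*exp(-2*t) + exp(-2*t), t*exp(-2*t), t^2*exp(-2*t)/2 - 2*t*exp(-2*t)]
  [-t*exp(-2*t), t*exp(-2*t) + exp(-2*t), t^2*exp(-2*t)/2 - t*exp(-2*t)]
  [0, 0, exp(-2*t)]

Strategy: write A = P · J · P⁻¹ where J is a Jordan canonical form, so e^{tA} = P · e^{tJ} · P⁻¹, and e^{tJ} can be computed block-by-block.

A has Jordan form
J =
  [-2,  1,  0]
  [ 0, -2,  1]
  [ 0,  0, -2]
(up to reordering of blocks).

Per-block formulas:
  For a 3×3 Jordan block J_3(-2): exp(t · J_3(-2)) = e^(-2t)·(I + t·N + (t^2/2)·N^2), where N is the 3×3 nilpotent shift.

After assembling e^{tJ} and conjugating by P, we get:

e^{tA} =
  [-t*exp(-2*t) + exp(-2*t), t*exp(-2*t), t^2*exp(-2*t)/2 - 2*t*exp(-2*t)]
  [-t*exp(-2*t), t*exp(-2*t) + exp(-2*t), t^2*exp(-2*t)/2 - t*exp(-2*t)]
  [0, 0, exp(-2*t)]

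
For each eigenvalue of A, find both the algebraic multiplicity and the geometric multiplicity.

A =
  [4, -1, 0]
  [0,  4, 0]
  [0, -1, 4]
λ = 4: alg = 3, geom = 2

Step 1 — factor the characteristic polynomial to read off the algebraic multiplicities:
  χ_A(x) = (x - 4)^3

Step 2 — compute geometric multiplicities via the rank-nullity identity g(λ) = n − rank(A − λI):
  rank(A − (4)·I) = 1, so dim ker(A − (4)·I) = n − 1 = 2

Summary:
  λ = 4: algebraic multiplicity = 3, geometric multiplicity = 2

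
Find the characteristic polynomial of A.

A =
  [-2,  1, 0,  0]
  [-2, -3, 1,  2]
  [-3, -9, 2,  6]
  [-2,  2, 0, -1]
x^4 + 4*x^3 + 6*x^2 + 4*x + 1

Expanding det(x·I − A) (e.g. by cofactor expansion or by noting that A is similar to its Jordan form J, which has the same characteristic polynomial as A) gives
  χ_A(x) = x^4 + 4*x^3 + 6*x^2 + 4*x + 1
which factors as (x + 1)^4. The eigenvalues (with algebraic multiplicities) are λ = -1 with multiplicity 4.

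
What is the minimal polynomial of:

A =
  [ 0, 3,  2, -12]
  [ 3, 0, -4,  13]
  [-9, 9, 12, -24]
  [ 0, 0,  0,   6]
x^4 - 18*x^3 + 117*x^2 - 324*x + 324

The characteristic polynomial is χ_A(x) = (x - 6)^2*(x - 3)^2, so the eigenvalues are known. The minimal polynomial is
  m_A(x) = Π_λ (x − λ)^{k_λ}
where k_λ is the size of the *largest* Jordan block for λ (equivalently, the smallest k with (A − λI)^k v = 0 for every generalised eigenvector v of λ).

  λ = 3: largest Jordan block has size 2, contributing (x − 3)^2
  λ = 6: largest Jordan block has size 2, contributing (x − 6)^2

So m_A(x) = (x - 6)^2*(x - 3)^2 = x^4 - 18*x^3 + 117*x^2 - 324*x + 324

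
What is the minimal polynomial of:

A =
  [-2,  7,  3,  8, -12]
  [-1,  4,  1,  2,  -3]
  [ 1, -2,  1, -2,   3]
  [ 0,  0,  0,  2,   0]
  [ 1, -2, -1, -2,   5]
x^3 - 6*x^2 + 12*x - 8

The characteristic polynomial is χ_A(x) = (x - 2)^5, so the eigenvalues are known. The minimal polynomial is
  m_A(x) = Π_λ (x − λ)^{k_λ}
where k_λ is the size of the *largest* Jordan block for λ (equivalently, the smallest k with (A − λI)^k v = 0 for every generalised eigenvector v of λ).

  λ = 2: largest Jordan block has size 3, contributing (x − 2)^3

So m_A(x) = (x - 2)^3 = x^3 - 6*x^2 + 12*x - 8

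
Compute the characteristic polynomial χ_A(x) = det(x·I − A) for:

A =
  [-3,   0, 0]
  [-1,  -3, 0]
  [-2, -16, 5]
x^3 + x^2 - 21*x - 45

Expanding det(x·I − A) (e.g. by cofactor expansion or by noting that A is similar to its Jordan form J, which has the same characteristic polynomial as A) gives
  χ_A(x) = x^3 + x^2 - 21*x - 45
which factors as (x - 5)*(x + 3)^2. The eigenvalues (with algebraic multiplicities) are λ = -3 with multiplicity 2, λ = 5 with multiplicity 1.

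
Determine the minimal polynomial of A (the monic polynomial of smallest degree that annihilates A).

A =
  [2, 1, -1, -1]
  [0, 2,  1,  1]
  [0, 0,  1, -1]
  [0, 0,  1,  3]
x^3 - 6*x^2 + 12*x - 8

The characteristic polynomial is χ_A(x) = (x - 2)^4, so the eigenvalues are known. The minimal polynomial is
  m_A(x) = Π_λ (x − λ)^{k_λ}
where k_λ is the size of the *largest* Jordan block for λ (equivalently, the smallest k with (A − λI)^k v = 0 for every generalised eigenvector v of λ).

  λ = 2: largest Jordan block has size 3, contributing (x − 2)^3

So m_A(x) = (x - 2)^3 = x^3 - 6*x^2 + 12*x - 8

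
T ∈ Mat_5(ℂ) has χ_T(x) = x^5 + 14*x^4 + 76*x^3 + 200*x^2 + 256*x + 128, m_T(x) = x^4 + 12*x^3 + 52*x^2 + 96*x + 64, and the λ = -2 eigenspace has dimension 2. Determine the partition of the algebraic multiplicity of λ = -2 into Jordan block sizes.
Block sizes for λ = -2: [2, 1]

Step 1 — from the characteristic polynomial, algebraic multiplicity of λ = -2 is 3. From dim ker(T − (-2)·I) = 2, there are exactly 2 Jordan blocks for λ = -2.
Step 2 — from the minimal polynomial, the factor (x + 2)^2 tells us the largest block for λ = -2 has size 2.
Step 3 — with total size 3, 2 blocks, and largest block 2, the block sizes (in nonincreasing order) are [2, 1].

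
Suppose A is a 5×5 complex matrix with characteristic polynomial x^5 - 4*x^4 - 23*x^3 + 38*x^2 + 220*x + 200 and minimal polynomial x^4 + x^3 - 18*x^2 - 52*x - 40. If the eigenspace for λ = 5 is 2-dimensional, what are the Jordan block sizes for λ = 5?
Block sizes for λ = 5: [1, 1]

Step 1 — from the characteristic polynomial, algebraic multiplicity of λ = 5 is 2. From dim ker(A − (5)·I) = 2, there are exactly 2 Jordan blocks for λ = 5.
Step 2 — from the minimal polynomial, the factor (x − 5) tells us the largest block for λ = 5 has size 1.
Step 3 — with total size 2, 2 blocks, and largest block 1, the block sizes (in nonincreasing order) are [1, 1].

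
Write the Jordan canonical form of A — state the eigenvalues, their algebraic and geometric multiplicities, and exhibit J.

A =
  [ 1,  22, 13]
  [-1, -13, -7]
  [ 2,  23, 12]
J_3(0)

The characteristic polynomial is
  det(x·I − A) = x^3

Eigenvalues and multiplicities (the geometric multiplicity of λ is n − rank(A − λI), which equals the number of Jordan blocks for λ):
  λ = 0: algebraic multiplicity = 3, geometric multiplicity = 1

Determining the block sizes for each eigenvalue:
  λ = 0: one block (gm = 1), so the single block has size am = 3 → block sizes [3]

Assembling the blocks gives a Jordan form
J =
  [0, 1, 0]
  [0, 0, 1]
  [0, 0, 0]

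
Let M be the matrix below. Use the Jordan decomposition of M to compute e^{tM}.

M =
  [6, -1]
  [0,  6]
e^{tM} =
  [exp(6*t), -t*exp(6*t)]
  [0, exp(6*t)]

Strategy: write M = P · J · P⁻¹ where J is a Jordan canonical form, so e^{tM} = P · e^{tJ} · P⁻¹, and e^{tJ} can be computed block-by-block.

M has Jordan form
J =
  [6, 1]
  [0, 6]
(up to reordering of blocks).

Per-block formulas:
  For a 2×2 Jordan block J_2(6): exp(t · J_2(6)) = e^(6t)·(I + t·N), where N is the 2×2 nilpotent shift.

After assembling e^{tJ} and conjugating by P, we get:

e^{tM} =
  [exp(6*t), -t*exp(6*t)]
  [0, exp(6*t)]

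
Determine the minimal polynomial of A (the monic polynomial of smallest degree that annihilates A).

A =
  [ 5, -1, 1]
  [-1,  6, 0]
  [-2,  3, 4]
x^3 - 15*x^2 + 75*x - 125

The characteristic polynomial is χ_A(x) = (x - 5)^3, so the eigenvalues are known. The minimal polynomial is
  m_A(x) = Π_λ (x − λ)^{k_λ}
where k_λ is the size of the *largest* Jordan block for λ (equivalently, the smallest k with (A − λI)^k v = 0 for every generalised eigenvector v of λ).

  λ = 5: largest Jordan block has size 3, contributing (x − 5)^3

So m_A(x) = (x - 5)^3 = x^3 - 15*x^2 + 75*x - 125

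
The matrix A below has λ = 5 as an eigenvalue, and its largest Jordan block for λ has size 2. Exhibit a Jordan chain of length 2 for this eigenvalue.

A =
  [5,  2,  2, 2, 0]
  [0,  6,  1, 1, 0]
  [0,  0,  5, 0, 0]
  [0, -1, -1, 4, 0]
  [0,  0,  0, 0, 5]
A Jordan chain for λ = 5 of length 2:
v_1 = (2, 1, 0, -1, 0)ᵀ
v_2 = (0, 1, 0, 0, 0)ᵀ

Let N = A − (5)·I. We want v_2 with N^2 v_2 = 0 but N^1 v_2 ≠ 0; then v_{j-1} := N · v_j for j = 2, …, 2.

Pick v_2 = (0, 1, 0, 0, 0)ᵀ.
Then v_1 = N · v_2 = (2, 1, 0, -1, 0)ᵀ.

Sanity check: (A − (5)·I) v_1 = (0, 0, 0, 0, 0)ᵀ = 0. ✓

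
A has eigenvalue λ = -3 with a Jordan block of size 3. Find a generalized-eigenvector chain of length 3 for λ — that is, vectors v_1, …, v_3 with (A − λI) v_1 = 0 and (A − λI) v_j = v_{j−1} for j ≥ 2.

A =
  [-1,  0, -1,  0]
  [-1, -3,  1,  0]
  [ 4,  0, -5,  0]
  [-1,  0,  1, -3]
A Jordan chain for λ = -3 of length 3:
v_1 = (0, 2, 0, 2)ᵀ
v_2 = (2, -1, 4, -1)ᵀ
v_3 = (1, 0, 0, 0)ᵀ

Let N = A − (-3)·I. We want v_3 with N^3 v_3 = 0 but N^2 v_3 ≠ 0; then v_{j-1} := N · v_j for j = 3, …, 2.

Pick v_3 = (1, 0, 0, 0)ᵀ.
Then v_2 = N · v_3 = (2, -1, 4, -1)ᵀ.
Then v_1 = N · v_2 = (0, 2, 0, 2)ᵀ.

Sanity check: (A − (-3)·I) v_1 = (0, 0, 0, 0)ᵀ = 0. ✓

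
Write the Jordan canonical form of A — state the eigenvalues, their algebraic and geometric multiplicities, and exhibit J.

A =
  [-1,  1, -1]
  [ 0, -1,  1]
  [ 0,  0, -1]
J_3(-1)

The characteristic polynomial is
  det(x·I − A) = x^3 + 3*x^2 + 3*x + 1 = (x + 1)^3

Eigenvalues and multiplicities (the geometric multiplicity of λ is n − rank(A − λI), which equals the number of Jordan blocks for λ):
  λ = -1: algebraic multiplicity = 3, geometric multiplicity = 1

Determining the block sizes for each eigenvalue:
  λ = -1: one block (gm = 1), so the single block has size am = 3 → block sizes [3]

Assembling the blocks gives a Jordan form
J =
  [-1,  1,  0]
  [ 0, -1,  1]
  [ 0,  0, -1]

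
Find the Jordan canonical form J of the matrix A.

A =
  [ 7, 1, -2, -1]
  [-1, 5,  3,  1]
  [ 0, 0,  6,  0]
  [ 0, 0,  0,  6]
J_3(6) ⊕ J_1(6)

The characteristic polynomial is
  det(x·I − A) = x^4 - 24*x^3 + 216*x^2 - 864*x + 1296 = (x - 6)^4

Eigenvalues and multiplicities (the geometric multiplicity of λ is n − rank(A − λI), which equals the number of Jordan blocks for λ):
  λ = 6: algebraic multiplicity = 4, geometric multiplicity = 2

Determining the block sizes for each eigenvalue:
  λ = 6: with am = 4 and gm = 2, the partition is not yet determined (e.g. several partitions of 4 into 2 parts exist). Let N = A − (6)·I. Computing rank(N^1) = 2, rank(N^2) = 1, rank(N^3) = 0; the number of blocks of size ≥ j is rank(N^{j−1}) − rank(N^j), giving [2, 1, 1]. So we have 1 block(s) of size 3, 1 block(s) of size 1 → block sizes [3, 1]

Assembling the blocks gives a Jordan form
J =
  [6, 1, 0, 0]
  [0, 6, 1, 0]
  [0, 0, 6, 0]
  [0, 0, 0, 6]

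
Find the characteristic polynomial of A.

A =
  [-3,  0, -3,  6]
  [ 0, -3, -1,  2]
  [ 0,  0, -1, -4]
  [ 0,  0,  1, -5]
x^4 + 12*x^3 + 54*x^2 + 108*x + 81

Expanding det(x·I − A) (e.g. by cofactor expansion or by noting that A is similar to its Jordan form J, which has the same characteristic polynomial as A) gives
  χ_A(x) = x^4 + 12*x^3 + 54*x^2 + 108*x + 81
which factors as (x + 3)^4. The eigenvalues (with algebraic multiplicities) are λ = -3 with multiplicity 4.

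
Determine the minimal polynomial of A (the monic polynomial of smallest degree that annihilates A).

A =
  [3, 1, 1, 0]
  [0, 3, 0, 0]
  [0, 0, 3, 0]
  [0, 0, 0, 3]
x^2 - 6*x + 9

The characteristic polynomial is χ_A(x) = (x - 3)^4, so the eigenvalues are known. The minimal polynomial is
  m_A(x) = Π_λ (x − λ)^{k_λ}
where k_λ is the size of the *largest* Jordan block for λ (equivalently, the smallest k with (A − λI)^k v = 0 for every generalised eigenvector v of λ).

  λ = 3: largest Jordan block has size 2, contributing (x − 3)^2

So m_A(x) = (x - 3)^2 = x^2 - 6*x + 9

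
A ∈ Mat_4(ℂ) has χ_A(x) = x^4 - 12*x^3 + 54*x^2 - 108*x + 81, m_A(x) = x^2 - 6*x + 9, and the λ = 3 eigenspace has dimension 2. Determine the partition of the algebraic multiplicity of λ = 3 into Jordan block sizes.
Block sizes for λ = 3: [2, 2]

Step 1 — from the characteristic polynomial, algebraic multiplicity of λ = 3 is 4. From dim ker(A − (3)·I) = 2, there are exactly 2 Jordan blocks for λ = 3.
Step 2 — from the minimal polynomial, the factor (x − 3)^2 tells us the largest block for λ = 3 has size 2.
Step 3 — with total size 4, 2 blocks, and largest block 2, the block sizes (in nonincreasing order) are [2, 2].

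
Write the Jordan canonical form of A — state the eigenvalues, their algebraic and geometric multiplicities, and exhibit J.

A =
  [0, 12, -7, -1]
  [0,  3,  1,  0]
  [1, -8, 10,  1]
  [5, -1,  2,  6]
J_1(1) ⊕ J_3(6)

The characteristic polynomial is
  det(x·I − A) = x^4 - 19*x^3 + 126*x^2 - 324*x + 216 = (x - 6)^3*(x - 1)

Eigenvalues and multiplicities (the geometric multiplicity of λ is n − rank(A − λI), which equals the number of Jordan blocks for λ):
  λ = 1: algebraic multiplicity = 1, geometric multiplicity = 1
  λ = 6: algebraic multiplicity = 3, geometric multiplicity = 1

Determining the block sizes for each eigenvalue:
  λ = 1: one block (gm = 1), so the single block has size am = 1 → block sizes [1]
  λ = 6: one block (gm = 1), so the single block has size am = 3 → block sizes [3]

Assembling the blocks gives a Jordan form
J =
  [1, 0, 0, 0]
  [0, 6, 1, 0]
  [0, 0, 6, 1]
  [0, 0, 0, 6]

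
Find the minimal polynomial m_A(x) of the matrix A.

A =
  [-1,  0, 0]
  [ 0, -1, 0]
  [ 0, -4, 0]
x^2 + x

The characteristic polynomial is χ_A(x) = x*(x + 1)^2, so the eigenvalues are known. The minimal polynomial is
  m_A(x) = Π_λ (x − λ)^{k_λ}
where k_λ is the size of the *largest* Jordan block for λ (equivalently, the smallest k with (A − λI)^k v = 0 for every generalised eigenvector v of λ).

  λ = -1: largest Jordan block has size 1, contributing (x + 1)
  λ = 0: largest Jordan block has size 1, contributing (x − 0)

So m_A(x) = x*(x + 1) = x^2 + x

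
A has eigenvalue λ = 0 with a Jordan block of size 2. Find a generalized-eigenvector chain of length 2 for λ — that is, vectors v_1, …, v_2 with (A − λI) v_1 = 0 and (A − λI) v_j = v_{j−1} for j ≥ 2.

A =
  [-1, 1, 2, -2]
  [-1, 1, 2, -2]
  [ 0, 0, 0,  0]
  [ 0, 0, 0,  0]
A Jordan chain for λ = 0 of length 2:
v_1 = (-1, -1, 0, 0)ᵀ
v_2 = (1, 0, 0, 0)ᵀ

Let N = A − (0)·I. We want v_2 with N^2 v_2 = 0 but N^1 v_2 ≠ 0; then v_{j-1} := N · v_j for j = 2, …, 2.

Pick v_2 = (1, 0, 0, 0)ᵀ.
Then v_1 = N · v_2 = (-1, -1, 0, 0)ᵀ.

Sanity check: (A − (0)·I) v_1 = (0, 0, 0, 0)ᵀ = 0. ✓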